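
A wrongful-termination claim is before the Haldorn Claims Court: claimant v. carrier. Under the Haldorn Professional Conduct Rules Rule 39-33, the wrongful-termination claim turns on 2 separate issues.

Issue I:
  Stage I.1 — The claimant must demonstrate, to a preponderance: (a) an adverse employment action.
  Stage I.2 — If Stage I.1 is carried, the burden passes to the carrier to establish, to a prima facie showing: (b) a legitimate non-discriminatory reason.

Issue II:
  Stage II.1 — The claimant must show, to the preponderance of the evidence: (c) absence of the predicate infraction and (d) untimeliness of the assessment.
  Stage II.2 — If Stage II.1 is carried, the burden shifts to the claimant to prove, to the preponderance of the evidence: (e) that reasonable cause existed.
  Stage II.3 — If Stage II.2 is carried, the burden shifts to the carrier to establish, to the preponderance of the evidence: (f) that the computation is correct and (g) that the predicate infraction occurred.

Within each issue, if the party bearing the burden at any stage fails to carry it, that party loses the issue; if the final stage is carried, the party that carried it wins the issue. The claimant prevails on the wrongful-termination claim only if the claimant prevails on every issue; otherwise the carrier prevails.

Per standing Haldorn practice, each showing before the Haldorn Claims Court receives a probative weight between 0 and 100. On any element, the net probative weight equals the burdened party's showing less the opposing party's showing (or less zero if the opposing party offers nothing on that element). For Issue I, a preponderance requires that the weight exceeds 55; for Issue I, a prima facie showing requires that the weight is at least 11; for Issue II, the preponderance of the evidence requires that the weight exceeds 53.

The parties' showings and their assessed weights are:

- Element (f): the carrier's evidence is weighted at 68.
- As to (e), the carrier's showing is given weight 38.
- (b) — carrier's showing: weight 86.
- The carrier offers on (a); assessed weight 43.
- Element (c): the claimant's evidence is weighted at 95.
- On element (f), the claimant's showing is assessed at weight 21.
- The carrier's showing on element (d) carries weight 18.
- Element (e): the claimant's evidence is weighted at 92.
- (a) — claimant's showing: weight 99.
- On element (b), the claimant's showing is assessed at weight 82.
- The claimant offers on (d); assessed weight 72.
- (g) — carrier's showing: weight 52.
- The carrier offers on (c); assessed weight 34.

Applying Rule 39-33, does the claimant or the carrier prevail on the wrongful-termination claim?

— Issue I —
Stage I.1 (claimant, a preponderance, weight exceeds 55): (a) net 99−43=56 > 55 — meets.
  Stage I.1 carried; the burden shifts to the carrier.
Stage I.2 (carrier, a prima facie showing, weight is at least 11): (b) net 86−82=4 < 11 — fails.
  Not every element is met, so the carrier fails to carry Stage I.2.
The claimant prevails on this issue.
— Issue II —
Stage II.1 — burden on claimant; standard: the preponderance of the evidence (weight exceeds 53).
    (c): 95 − 34 = 61 > 53 [met]
    (d): 72 − 18 = 54 > 53 [met]
  Stage II.1 is satisfied; the claimant continues to bear the burden.
Stage II.2 — burden on claimant; standard: the preponderance of the evidence (weight exceeds 53).
    (e): 92 − 38 = 54 > 53 [met]
  Stage II.2 carried; the burden shifts to the carrier.
Stage II.3 — burden on carrier; standard: the preponderance of the evidence (weight exceeds 53).
    (f): 68 − 21 = 47 ≤ 53 [not met]
    (g): 52 ≤ 53 [not met]
  The carrier does not carry Stage II.3.
So the claimant prevails on this issue.
Per-issue: Issue I → claimant; Issue II → claimant. The claimant must prevail on every issue; overall, the claimant prevails.

claimant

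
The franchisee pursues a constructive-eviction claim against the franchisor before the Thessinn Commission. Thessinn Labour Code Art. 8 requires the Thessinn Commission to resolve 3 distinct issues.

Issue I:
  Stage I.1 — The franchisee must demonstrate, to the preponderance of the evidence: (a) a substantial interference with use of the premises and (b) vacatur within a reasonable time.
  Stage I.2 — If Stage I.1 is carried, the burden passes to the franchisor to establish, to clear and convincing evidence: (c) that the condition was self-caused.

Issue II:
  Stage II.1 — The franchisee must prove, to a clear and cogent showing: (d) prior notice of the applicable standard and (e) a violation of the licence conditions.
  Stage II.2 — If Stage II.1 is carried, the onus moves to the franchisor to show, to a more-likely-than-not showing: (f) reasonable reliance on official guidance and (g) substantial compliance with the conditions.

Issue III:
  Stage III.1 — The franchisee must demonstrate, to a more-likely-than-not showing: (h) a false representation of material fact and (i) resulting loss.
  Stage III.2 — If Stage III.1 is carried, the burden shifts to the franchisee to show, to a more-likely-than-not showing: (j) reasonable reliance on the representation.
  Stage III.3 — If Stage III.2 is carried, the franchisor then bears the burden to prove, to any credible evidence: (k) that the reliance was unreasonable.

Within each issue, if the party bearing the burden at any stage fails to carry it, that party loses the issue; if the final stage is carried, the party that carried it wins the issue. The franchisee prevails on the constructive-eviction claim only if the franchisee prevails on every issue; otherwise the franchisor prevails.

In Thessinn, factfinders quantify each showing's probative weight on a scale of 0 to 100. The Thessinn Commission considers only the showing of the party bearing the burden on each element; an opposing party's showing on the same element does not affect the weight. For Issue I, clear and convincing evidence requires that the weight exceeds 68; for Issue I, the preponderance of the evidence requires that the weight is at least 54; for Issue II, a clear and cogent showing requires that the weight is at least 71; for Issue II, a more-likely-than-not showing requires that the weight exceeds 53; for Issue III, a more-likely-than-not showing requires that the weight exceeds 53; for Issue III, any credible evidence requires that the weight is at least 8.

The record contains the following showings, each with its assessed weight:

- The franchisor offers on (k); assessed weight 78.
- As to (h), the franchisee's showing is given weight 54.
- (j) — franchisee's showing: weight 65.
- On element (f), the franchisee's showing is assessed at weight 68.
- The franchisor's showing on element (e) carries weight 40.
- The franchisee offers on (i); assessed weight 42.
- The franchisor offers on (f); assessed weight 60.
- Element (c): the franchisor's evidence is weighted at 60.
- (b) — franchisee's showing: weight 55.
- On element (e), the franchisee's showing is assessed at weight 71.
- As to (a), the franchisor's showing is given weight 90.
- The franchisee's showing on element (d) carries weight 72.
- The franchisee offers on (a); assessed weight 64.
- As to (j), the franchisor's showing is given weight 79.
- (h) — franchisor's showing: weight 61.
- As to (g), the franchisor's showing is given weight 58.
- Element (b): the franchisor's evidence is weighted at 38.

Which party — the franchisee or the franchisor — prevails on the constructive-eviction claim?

— Issue I —
Stage I.1 — burden on franchisee; standard: the preponderance of the evidence (weight is at least 54).
    (a): 64 (franchisor's 90 disregarded) ≥ 54 [met]
    (b): 55 (franchisor's 38 disregarded) ≥ 54 [met]
  The franchisee carries Stage I.1; the franchisor now bears the burden.
Stage I.2 — burden on franchisor; standard: clear and convincing evidence (weight exceeds 68).
    (c): 60 ≤ 68 [not met]
  The franchisor does not carry Stage I.2.
So the franchisee prevails on this issue.
— Issue II —
Stage II.1 (franchisee, a clear and cogent showing, weight is at least 71): (d) 72 ≥ 71 — meets; (e) 71 (franchisor's 40 disregarded) ≥ 71 — meets.
  Stage II.1 is satisfied; the onus moves to the franchisor.
Stage II.2 (franchisor, a more-likely-than-not showing, weight exceeds 53): (f) 60 (franchisee's 68 disregarded) > 53 — meets; (g) 58 > 53 — meets.
  Stage II.2 carried; the final stage is satisfied.
With every stage satisfied, the franchisor prevails on this issue.
— Issue III —
Stage III.1 — burden on franchisee; standard: a more-likely-than-not showing (weight exceeds 53).
    (h): 54 (franchisor's 61 disregarded) > 53 [met]
    (i): 42 ≤ 53 [not met]
  Not every element is met, so the franchisee fails to carry Stage III.1.
The analysis ends at Stage III.1; the franchisor prevails on this issue.
Per-issue: Issue I → franchisee; Issue II → franchisor; Issue III → franchisor. The franchisee must prevail on every issue; overall, the franchisor prevails.

franchisor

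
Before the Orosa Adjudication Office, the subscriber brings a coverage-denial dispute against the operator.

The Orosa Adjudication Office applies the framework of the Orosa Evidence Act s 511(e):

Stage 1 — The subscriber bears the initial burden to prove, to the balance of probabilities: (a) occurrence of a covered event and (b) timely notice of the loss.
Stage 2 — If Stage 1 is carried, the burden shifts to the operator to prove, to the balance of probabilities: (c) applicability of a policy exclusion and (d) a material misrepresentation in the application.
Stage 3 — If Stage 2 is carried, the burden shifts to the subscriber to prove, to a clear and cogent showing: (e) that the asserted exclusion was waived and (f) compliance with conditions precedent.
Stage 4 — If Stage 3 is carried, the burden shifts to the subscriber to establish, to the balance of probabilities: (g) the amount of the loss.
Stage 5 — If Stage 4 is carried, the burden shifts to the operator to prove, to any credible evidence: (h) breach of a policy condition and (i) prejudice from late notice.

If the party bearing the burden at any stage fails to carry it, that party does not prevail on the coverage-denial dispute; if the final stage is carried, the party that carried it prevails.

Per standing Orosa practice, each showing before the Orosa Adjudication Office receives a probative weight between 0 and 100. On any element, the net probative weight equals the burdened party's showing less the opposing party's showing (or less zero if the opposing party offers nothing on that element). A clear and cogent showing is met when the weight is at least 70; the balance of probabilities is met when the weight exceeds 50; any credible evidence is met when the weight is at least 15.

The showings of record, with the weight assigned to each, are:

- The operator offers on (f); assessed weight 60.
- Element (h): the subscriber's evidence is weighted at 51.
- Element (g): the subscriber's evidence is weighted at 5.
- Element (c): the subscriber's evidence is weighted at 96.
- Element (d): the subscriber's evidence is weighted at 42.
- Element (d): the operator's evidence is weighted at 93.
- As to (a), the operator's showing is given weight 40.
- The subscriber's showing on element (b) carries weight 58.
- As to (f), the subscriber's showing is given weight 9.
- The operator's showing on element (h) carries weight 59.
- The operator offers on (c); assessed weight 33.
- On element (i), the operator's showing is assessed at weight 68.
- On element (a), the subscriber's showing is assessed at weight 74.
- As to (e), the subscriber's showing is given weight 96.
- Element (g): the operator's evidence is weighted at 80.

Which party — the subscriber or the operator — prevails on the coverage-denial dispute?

At Stage 1 the subscriber must meet the balance of probabilities (weight exceeds 50): on (a) the weight is 74 less the opposing 40 gives net 34, which does not exceed 50, so (a) does not meet the standard; on (b) the weight is 58, > 50, so (b) meets the standard.
  The subscriber does not carry Stage 1.
The operator prevails.

operator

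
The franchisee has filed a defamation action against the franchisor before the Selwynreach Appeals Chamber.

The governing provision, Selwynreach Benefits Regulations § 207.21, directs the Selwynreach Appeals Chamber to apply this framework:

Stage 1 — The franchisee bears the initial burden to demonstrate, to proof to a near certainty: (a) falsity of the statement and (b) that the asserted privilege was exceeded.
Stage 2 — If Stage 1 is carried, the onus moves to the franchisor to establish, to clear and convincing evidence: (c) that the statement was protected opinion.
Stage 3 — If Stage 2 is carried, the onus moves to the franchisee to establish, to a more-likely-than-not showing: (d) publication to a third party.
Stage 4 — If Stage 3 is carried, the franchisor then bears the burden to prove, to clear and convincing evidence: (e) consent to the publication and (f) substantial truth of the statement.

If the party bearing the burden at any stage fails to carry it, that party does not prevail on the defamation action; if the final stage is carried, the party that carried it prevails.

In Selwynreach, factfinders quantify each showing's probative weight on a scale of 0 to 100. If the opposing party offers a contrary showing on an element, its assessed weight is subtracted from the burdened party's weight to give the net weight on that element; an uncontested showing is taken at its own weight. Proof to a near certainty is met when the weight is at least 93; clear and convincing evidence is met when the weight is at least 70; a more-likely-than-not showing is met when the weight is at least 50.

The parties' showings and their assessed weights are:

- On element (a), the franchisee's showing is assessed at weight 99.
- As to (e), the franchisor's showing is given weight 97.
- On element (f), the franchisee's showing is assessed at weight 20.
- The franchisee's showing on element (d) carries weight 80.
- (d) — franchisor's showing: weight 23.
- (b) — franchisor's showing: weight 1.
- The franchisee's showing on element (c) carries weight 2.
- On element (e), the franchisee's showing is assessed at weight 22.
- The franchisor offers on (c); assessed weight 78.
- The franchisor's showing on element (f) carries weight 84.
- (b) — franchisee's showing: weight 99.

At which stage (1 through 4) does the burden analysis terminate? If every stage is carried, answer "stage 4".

Stage 1 (franchisee, proof to a near certainty, weight is at least 93): (a) 99 ≥ 93 — meets; (b) net 99−1=98 ≥ 93 — meets.
  Stage 1 is satisfied; the onus moves to the franchisor.
Stage 2 (franchisor, clear and convincing evidence, weight is at least 70): (c) net 78−2=76 ≥ 70 — meets.
  Stage 2 is satisfied; the onus moves to the franchisee.
Stage 3 (franchisee, a more-likely-than-not showing, weight is at least 50): (d) net 80−23=57 ≥ 50 — meets.
  Stage 3 carried; the burden shifts to the franchisor.
Stage 4 (franchisor, clear and convincing evidence, weight is at least 70): (e) net 97−22=75 ≥ 70 — meets; (f) net 84−20=64 < 70 — fails.
  The franchisor does not carry Stage 4.
So the franchisee prevails.

stage 4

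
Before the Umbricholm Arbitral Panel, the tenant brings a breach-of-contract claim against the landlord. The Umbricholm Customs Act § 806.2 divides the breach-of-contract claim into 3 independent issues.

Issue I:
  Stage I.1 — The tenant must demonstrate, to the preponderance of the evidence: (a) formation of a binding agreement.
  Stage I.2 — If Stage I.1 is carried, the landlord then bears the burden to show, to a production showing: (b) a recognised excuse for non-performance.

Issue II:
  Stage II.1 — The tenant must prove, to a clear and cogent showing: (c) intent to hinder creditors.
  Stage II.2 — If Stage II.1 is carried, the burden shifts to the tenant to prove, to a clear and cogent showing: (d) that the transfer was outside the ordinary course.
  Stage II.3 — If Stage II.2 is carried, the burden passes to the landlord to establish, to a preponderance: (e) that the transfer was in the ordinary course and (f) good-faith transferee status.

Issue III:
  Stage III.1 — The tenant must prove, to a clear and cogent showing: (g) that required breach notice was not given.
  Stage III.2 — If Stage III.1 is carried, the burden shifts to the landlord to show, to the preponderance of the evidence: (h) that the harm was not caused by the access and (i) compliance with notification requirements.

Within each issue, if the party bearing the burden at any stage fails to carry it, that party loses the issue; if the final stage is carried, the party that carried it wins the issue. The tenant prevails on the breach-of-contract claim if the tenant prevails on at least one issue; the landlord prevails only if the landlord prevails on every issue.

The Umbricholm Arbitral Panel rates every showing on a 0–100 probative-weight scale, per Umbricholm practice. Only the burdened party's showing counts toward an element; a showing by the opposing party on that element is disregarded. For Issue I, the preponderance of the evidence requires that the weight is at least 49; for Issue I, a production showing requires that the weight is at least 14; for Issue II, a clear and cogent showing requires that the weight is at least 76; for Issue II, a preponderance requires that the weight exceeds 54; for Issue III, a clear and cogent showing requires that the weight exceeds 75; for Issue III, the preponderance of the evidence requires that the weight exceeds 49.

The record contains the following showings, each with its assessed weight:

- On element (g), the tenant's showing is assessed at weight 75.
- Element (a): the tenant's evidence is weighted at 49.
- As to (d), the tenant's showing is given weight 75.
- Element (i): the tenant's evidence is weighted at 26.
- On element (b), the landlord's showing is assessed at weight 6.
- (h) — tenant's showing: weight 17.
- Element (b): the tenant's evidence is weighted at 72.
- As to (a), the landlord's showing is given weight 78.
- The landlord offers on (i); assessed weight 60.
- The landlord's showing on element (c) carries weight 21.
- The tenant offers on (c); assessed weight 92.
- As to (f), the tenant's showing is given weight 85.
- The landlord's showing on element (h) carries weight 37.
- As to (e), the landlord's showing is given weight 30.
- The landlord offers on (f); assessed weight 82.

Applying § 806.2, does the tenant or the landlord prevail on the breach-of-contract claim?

— Issue I —
Stage I.1 (tenant, the preponderance of the evidence, weight is at least 49): (a) 49 (landlord's 78 disregarded) ≥ 49 — meets.
  The tenant carries Stage I.1; the landlord now bears the burden.
Stage I.2 (landlord, a production showing, weight is at least 14): (b) 6 (tenant's 72 disregarded) < 14 — fails.
  The landlord does not carry Stage I.2.
So the tenant prevails on this issue.
— Issue II —
Stage II.1 (tenant, a clear and cogent showing, weight is at least 76): (c) 92 (landlord's 21 disregarded) ≥ 76 — meets.
  Stage II.1 carried; the burden remains with the tenant.
Stage II.2 (tenant, a clear and cogent showing, weight is at least 76): (d) 75 < 76 — fails.
  The tenant does not carry Stage II.2.
So the landlord prevails on this issue.
— Issue III —
Stage III.1 — burden on tenant; standard: a clear and cogent showing (weight exceeds 75).
    (g): 75 ≤ 75 [not met]
  Not every element is met, so the tenant fails to carry Stage III.1.
So the landlord prevails on this issue.
Per-issue: Issue I → tenant; Issue II → landlord; Issue III → landlord. The tenant must prevail on at least one issue; overall, the tenant prevails.

tenant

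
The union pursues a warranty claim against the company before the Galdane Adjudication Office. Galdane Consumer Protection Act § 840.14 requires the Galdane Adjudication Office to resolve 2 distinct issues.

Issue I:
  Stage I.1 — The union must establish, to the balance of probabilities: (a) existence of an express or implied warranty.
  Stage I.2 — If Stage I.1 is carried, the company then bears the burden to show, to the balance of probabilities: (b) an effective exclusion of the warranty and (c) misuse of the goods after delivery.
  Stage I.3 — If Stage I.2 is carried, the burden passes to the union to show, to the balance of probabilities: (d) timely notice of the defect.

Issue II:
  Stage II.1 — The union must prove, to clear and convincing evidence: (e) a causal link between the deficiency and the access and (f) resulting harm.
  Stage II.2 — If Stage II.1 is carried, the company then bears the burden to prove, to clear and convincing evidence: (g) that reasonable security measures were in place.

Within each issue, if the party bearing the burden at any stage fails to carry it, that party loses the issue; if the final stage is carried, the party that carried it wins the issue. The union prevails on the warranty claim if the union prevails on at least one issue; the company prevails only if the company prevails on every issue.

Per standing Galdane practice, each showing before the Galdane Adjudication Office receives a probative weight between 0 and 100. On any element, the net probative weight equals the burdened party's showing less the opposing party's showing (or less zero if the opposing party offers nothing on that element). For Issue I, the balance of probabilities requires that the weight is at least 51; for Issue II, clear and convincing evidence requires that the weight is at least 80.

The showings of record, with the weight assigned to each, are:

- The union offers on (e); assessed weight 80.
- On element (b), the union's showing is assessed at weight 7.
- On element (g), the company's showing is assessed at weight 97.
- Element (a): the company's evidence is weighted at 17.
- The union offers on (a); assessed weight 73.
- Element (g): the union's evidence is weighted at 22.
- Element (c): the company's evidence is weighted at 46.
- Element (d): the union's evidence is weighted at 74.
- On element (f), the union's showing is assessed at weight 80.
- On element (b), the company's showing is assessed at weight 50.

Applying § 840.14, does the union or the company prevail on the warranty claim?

— Issue I —
Stage I.1 — burden on union; standard: the balance of probabilities (weight is at least 51).
    (a): 73 − 17 = 56 ≥ 51 [met]
  Stage I.1 is satisfied; the onus moves to the company.
Stage I.2 — burden on company; standard: the balance of probabilities (weight is at least 51).
    (b): 50 − 7 = 43 < 51 [not met]
    (c): 46 < 51 [not met]
  Stage I.2 not carried; the company fails its burden.
So the union prevails on this issue.
— Issue II —
At Stage II.1 the union must meet clear and convincing evidence (weight is at least 80): on (e) the weight is 80, ≥ 80, so (e) meets the standard; on (f) the weight is 80, ≥ 80, so (f) meets the standard.
  Stage II.1 is satisfied; the onus moves to the company.
At Stage II.2 the company must meet clear and convincing evidence (weight is at least 80): on (g) the weight is 97 less the opposing 22 gives net 75, < 80, so (g) does not meet the standard.
  The company does not carry Stage II.2.
The analysis ends at Stage II.2; the union prevails on this issue.
Per-issue: Issue I → union; Issue II → union. The union must prevail on at least one issue; overall, the union prevails.

union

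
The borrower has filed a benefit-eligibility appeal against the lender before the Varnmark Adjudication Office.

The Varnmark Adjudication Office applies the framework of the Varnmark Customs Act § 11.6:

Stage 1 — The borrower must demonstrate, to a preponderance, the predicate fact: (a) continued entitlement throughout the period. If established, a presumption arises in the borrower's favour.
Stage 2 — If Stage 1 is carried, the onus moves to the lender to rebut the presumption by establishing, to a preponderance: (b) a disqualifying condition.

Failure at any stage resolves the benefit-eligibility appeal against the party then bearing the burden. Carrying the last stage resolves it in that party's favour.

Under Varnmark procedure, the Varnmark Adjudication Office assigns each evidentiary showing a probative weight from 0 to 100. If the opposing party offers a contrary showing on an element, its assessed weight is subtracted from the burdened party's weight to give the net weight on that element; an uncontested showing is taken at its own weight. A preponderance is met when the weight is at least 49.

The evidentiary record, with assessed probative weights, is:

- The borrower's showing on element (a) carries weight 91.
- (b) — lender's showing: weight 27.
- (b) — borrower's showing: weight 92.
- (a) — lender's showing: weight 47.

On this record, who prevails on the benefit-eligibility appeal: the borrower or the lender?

lender

Stage 1 (borrower, a preponderance, weight is at least 49): (a) net 91−47=44 < 49 — fails.
  The borrower does not carry Stage 1.
So the lender prevails.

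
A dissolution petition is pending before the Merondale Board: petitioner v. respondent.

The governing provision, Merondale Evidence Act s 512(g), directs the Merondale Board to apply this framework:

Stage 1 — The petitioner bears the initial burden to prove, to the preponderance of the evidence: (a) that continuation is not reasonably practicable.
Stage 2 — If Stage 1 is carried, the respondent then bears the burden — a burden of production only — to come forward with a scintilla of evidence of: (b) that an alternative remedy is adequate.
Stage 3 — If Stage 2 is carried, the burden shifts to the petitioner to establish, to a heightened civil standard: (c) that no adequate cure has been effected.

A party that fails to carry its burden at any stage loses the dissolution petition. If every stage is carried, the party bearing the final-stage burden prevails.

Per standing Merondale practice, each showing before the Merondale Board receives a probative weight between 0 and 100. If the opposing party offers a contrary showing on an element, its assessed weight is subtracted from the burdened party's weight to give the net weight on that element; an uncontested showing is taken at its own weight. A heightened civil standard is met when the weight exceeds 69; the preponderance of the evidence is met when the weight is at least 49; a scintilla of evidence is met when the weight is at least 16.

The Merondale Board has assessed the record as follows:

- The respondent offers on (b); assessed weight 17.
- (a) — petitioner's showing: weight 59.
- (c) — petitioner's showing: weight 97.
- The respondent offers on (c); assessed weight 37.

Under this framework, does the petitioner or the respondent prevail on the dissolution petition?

respondent

Stage 1 — burden on petitioner; standard: the preponderance of the evidence (weight is at least 49).
    (a): 59 ≥ 49 [met]
  All elements met. The burden passes to the respondent.
Stage 2 — burden on respondent; standard: a scintilla of evidence (weight is at least 16).
    (b): 17 ≥ 16 [met]
  Stage 2 is satisfied; the onus moves to the petitioner.
Stage 3 — burden on petitioner; standard: a heightened civil standard (weight exceeds 69).
    (c): 97 − 37 = 60 ≤ 69 [not met]
  Stage 3 not carried; the petitioner fails its burden.
So the respondent prevails.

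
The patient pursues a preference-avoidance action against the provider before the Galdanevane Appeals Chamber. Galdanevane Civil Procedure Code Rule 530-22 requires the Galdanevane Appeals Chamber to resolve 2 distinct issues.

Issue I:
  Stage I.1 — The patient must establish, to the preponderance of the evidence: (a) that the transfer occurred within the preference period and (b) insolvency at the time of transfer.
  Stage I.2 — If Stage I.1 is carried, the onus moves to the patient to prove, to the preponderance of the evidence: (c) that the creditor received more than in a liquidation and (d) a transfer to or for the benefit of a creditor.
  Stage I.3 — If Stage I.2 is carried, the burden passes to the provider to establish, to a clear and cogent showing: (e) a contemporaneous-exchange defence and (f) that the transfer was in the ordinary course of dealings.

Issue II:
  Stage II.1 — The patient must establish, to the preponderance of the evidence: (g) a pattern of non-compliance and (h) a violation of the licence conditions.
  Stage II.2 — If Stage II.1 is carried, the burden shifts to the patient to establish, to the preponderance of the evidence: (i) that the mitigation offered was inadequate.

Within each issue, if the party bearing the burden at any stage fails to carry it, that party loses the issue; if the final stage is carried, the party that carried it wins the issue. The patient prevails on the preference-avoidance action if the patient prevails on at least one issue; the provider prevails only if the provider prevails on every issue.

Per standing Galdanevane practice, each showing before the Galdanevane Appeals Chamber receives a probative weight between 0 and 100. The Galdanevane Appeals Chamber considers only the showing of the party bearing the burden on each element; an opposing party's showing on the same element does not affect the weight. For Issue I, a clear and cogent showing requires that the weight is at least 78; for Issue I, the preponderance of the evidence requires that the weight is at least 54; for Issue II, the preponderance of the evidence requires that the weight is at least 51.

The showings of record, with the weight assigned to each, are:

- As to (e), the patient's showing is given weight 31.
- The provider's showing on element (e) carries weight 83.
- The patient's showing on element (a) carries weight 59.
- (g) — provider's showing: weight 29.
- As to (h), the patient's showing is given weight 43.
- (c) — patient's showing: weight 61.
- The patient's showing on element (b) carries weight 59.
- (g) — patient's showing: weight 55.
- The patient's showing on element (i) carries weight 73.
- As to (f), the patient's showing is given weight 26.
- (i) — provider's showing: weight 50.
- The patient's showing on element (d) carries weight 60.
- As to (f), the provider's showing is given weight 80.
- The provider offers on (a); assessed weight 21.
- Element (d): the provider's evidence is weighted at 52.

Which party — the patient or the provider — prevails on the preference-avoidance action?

— Issue I —
Stage I.1 (patient, the preponderance of the evidence, weight is at least 54): (a) 59 (provider's 21 disregarded) ≥ 54 — meets; (b) 59 ≥ 54 — meets.
  All elements met. The patient retains the burden for Stage I.2.
Stage I.2 (patient, the preponderance of the evidence, weight is at least 54): (c) 61 ≥ 54 — meets; (d) 60 (provider's 52 disregarded) ≥ 54 — meets.
  Stage I.2 carried; the burden shifts to the provider.
Stage I.3 (provider, a clear and cogent showing, weight is at least 78): (e) 83 (patient's 31 disregarded) ≥ 78 — meets; (f) 80 (patient's 26 disregarded) ≥ 78 — meets.
  All elements met at the final stage.
With every stage satisfied, the provider prevails on this issue.
— Issue II —
Stage II.1 — burden on patient; standard: the preponderance of the evidence (weight is at least 51).
    (g): 55 (provider's 29 disregarded) ≥ 51 [met]
    (h): 43 < 51 [not met]
  The patient does not carry Stage II.1.
The analysis ends at Stage II.1; the provider prevails on this issue.
Per-issue: Issue I → provider; Issue II → provider. The patient must prevail on at least one issue; overall, the provider prevails.

provider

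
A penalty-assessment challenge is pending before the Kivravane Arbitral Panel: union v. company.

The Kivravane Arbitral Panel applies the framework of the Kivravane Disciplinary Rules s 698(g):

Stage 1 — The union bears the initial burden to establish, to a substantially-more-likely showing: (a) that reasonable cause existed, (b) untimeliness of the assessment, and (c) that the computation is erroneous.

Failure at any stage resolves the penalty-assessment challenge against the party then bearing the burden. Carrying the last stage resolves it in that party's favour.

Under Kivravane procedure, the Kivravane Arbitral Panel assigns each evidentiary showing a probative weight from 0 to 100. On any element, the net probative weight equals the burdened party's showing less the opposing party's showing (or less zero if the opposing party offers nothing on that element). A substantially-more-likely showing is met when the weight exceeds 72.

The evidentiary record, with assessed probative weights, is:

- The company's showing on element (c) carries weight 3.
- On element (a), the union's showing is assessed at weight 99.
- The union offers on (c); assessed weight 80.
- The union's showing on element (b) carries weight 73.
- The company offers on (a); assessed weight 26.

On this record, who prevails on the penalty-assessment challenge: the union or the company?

union

At Stage 1 the union must meet a substantially-more-likely showing (weight exceeds 72): on (a) the weight is 99 less the opposing 26 gives net 73, > 72, so (a) meets the standard; on (b) the weight is 73, which does exceed 72, so (b) meets the standard; on (c) the weight is 80 less the opposing 3 gives net 77, > 72, so (c) meets the standard.
  All elements met at the final stage.
With every stage satisfied, the union prevails.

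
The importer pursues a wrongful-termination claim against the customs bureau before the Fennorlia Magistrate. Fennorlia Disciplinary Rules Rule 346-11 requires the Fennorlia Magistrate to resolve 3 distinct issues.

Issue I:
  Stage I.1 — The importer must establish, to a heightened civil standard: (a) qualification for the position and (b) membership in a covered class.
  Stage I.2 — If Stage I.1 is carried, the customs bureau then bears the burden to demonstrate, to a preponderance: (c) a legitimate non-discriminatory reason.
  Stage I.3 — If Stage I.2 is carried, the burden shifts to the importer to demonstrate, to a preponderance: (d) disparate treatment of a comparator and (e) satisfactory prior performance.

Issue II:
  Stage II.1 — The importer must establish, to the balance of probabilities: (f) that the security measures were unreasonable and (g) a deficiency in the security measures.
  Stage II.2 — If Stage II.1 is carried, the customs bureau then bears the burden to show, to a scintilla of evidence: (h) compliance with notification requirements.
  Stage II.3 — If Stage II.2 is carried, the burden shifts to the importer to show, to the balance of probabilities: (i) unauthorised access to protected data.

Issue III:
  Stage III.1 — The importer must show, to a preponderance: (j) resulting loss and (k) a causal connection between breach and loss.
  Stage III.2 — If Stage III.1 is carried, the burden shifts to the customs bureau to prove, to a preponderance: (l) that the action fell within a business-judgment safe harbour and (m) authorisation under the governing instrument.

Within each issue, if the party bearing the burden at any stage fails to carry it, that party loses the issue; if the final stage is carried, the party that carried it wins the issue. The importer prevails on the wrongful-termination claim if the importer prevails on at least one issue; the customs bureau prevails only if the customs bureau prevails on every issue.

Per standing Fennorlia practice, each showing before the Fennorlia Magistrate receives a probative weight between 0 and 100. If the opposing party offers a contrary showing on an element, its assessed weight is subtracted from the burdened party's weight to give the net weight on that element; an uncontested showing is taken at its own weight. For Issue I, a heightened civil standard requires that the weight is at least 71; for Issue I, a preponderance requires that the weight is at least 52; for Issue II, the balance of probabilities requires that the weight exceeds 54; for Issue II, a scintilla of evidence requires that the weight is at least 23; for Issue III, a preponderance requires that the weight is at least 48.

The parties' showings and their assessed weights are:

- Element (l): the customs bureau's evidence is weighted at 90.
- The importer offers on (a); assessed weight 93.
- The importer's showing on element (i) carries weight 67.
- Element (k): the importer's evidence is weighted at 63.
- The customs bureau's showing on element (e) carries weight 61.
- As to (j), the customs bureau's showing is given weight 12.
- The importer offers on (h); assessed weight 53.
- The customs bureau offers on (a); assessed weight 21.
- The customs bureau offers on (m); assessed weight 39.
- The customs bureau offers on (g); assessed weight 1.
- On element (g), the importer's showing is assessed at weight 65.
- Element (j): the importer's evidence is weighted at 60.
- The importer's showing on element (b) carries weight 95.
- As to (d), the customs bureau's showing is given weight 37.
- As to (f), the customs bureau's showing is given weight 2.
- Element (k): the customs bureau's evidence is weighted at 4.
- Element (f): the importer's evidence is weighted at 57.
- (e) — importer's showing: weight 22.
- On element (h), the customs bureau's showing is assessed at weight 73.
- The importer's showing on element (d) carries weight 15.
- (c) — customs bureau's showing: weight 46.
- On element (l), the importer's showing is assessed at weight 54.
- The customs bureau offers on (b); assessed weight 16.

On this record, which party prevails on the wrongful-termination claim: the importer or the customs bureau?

importer

— Issue I —
Stage I.1 (importer, a heightened civil standard, weight is at least 71): (a) net 93−21=72 ≥ 71 — meets; (b) net 95−16=79 ≥ 71 — meets.
  All elements met. The burden passes to the customs bureau.
Stage I.2 (customs bureau, a preponderance, weight is at least 52): (c) 46 < 52 — fails.
  Stage I.2 not carried; the customs bureau fails its burden.
So the importer prevails on this issue.
— Issue II —
Stage II.1 (importer, the balance of probabilities, weight exceeds 54): (f) net 57−2=55 > 54 — meets; (g) net 65−1=64 > 54 — meets.
  Stage II.1 carried; the burden shifts to the customs bureau.
Stage II.2 (customs bureau, a scintilla of evidence, weight is at least 23): (h) net 73−53=20 < 23 — fails.
  Not every element is met, so the customs bureau fails to carry Stage II.2.
The importer prevails on this issue.
— Issue III —
Stage III.1 — burden on importer; standard: a preponderance (weight is at least 48).
    (j): 60 − 12 = 48 ≥ 48 [met]
    (k): 63 − 4 = 59 ≥ 48 [met]
  Stage III.1 is satisfied; the onus moves to the customs bureau.
Stage III.2 — burden on customs bureau; standard: a preponderance (weight is at least 48).
    (l): 90 − 54 = 36 < 48 [not met]
    (m): 39 < 48 [not met]
  The customs bureau does not carry Stage III.2.
So the importer prevails on this issue.
Per-issue: Issue I → importer; Issue II → importer; Issue III → importer. The importer must prevail on at least one issue; overall, the importer prevails.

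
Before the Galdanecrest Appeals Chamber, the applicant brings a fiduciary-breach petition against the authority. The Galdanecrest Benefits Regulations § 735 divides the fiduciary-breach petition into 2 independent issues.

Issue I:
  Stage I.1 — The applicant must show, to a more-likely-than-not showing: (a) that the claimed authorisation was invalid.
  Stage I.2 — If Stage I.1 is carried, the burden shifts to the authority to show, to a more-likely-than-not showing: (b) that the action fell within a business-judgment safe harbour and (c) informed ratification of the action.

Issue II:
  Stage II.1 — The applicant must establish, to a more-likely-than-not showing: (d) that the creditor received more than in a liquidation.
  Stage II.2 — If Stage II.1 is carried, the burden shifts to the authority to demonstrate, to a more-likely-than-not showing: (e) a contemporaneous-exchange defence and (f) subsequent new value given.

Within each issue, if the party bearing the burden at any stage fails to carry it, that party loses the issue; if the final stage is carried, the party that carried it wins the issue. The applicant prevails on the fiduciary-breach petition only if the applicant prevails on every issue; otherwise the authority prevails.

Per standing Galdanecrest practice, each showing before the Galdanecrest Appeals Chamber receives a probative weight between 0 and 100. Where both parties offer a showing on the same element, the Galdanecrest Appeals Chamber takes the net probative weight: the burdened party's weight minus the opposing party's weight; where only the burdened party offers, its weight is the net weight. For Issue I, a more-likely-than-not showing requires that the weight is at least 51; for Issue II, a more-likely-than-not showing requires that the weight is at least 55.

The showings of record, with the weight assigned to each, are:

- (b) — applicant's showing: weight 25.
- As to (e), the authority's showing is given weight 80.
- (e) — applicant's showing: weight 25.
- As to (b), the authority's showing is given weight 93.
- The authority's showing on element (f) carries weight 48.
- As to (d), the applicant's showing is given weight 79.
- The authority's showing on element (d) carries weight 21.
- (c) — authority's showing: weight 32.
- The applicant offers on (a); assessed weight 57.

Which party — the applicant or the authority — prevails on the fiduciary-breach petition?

— Issue I —
Stage I.1 — burden on applicant; standard: a more-likely-than-not showing (weight is at least 51).
    (a): 57 ≥ 51 [met]
  All elements met. The burden passes to the authority.
Stage I.2 — burden on authority; standard: a more-likely-than-not showing (weight is at least 51).
    (b): 93 − 25 = 68 ≥ 51 [met]
    (c): 32 < 51 [not met]
  Not every element is met, so the authority fails to carry Stage I.2.
The analysis ends at Stage I.2; the applicant prevails on this issue.
— Issue II —
At Stage II.1 the applicant must meet a more-likely-than-not showing (weight is at least 55): on (d) the weight is 79 less the opposing 21 gives net 58, ≥ 55, so (d) meets the standard.
  Stage II.1 is satisfied; the onus moves to the authority.
At Stage II.2 the authority must meet a more-likely-than-not showing (weight is at least 55): on (e) the weight is 80 less the opposing 25 gives net 55, which does reach 55, so (e) meets the standard; on (f) the weight is 48, < 55, so (f) does not meet the standard.
  Not every element is met, so the authority fails to carry Stage II.2.
So the applicant prevails on this issue.
Per-issue: Issue I → applicant; Issue II → applicant. The applicant must prevail on every issue; overall, the applicant prevails.

applicant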